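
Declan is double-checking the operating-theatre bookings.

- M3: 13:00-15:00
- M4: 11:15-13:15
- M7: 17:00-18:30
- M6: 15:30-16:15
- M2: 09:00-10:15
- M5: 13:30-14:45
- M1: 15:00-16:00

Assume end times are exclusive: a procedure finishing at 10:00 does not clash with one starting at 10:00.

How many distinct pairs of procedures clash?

Sorted by start: M2, M4, M3, M5, M1, M6, M7.
M4 starts after M2 ends, so M2 has no further overlaps.
M3 starts before M4 ends → M4 and M3 overlap.
M5 starts after M4 ends, so M4 has no further overlaps.
M5 starts before M3 ends → M3 and M5 overlap.
M1 starts exactly when M3 ends (back-to-back, no overlap), so M3 has no further overlaps.
M1 starts after M5 ends, so M5 has no further overlaps.
M6 starts before M1 ends → M1 and M6 overlap.
M7 starts after M1 ends.
M7 starts after M6 ends.
Overlapping pairs: M1 & M6, M3 & M4, M3 & M5 — 3 in total.

3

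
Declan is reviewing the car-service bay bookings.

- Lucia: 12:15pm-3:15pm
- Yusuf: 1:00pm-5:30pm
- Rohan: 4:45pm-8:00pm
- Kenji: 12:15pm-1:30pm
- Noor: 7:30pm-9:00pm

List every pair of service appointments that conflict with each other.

Kenji & Lucia, Kenji & Yusuf, Lucia & Yusuf, Noor & Rohan, Rohan & Yusuf

Two intervals overlap when each starts before the other ends.
Sorted by start: Lucia, Kenji, Yusuf, Rohan, Noor.
Kenji starts before Lucia ends → Lucia and Kenji overlap.
Yusuf starts before Lucia ends → Lucia and Yusuf overlap.
Rohan starts after Lucia ends; Lucia is clear from here.
Yusuf starts before Kenji ends → Kenji and Yusuf overlap.
Rohan starts after Kenji ends; Kenji is clear from here.
Rohan starts before Yusuf ends → Yusuf and Rohan overlap.
Noor starts after Yusuf ends.
Noor starts before Rohan ends → Rohan and Noor overlap.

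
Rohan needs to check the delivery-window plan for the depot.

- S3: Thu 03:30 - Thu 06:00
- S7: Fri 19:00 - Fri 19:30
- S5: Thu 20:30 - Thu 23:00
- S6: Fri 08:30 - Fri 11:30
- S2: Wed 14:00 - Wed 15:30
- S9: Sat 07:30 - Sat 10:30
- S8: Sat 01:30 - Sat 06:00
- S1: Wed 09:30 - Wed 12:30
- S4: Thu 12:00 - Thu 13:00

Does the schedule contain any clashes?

No

Check each pair: they overlap iff neither finishes before the other starts.
Sorted by start: S1, S2, S3, S4, S5, S6, S7, S8, S9.
S2 starts after S1 ends; S1 is clear from here.
S3 starts after S2 ends; S2 is clear from here.
S4 starts after S3 ends; S3 is clear from here.
S5 starts after S4 ends; S4 is clear from here.
S6 starts after S5 ends; S5 is clear from here.
S7 starts after S6 ends; S6 is clear from here.
S8 starts after S7 ends; S7 is clear from here.
S9 starts after S8 ends.
Every pair is clear; the schedule has no overlaps.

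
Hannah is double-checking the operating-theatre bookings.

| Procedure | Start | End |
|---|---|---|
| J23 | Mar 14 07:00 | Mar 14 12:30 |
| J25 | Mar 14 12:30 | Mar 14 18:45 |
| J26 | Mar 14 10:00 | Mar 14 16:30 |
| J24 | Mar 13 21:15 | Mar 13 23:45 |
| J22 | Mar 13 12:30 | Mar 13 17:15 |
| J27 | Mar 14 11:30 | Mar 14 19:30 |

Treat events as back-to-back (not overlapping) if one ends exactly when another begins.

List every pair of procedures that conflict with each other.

Sorted by start: J22, J24, J23, J26, J27, J25.
J24 starts after J22 ends, so nothing later overlaps J22 either.
J23 starts after J24 ends, so nothing later overlaps J24 either.
J26 starts before J23 ends → J23 and J26 overlap.
J27 starts before J23 ends → J23 and J27 overlap.
J25 starts exactly when J23 ends (back-to-back, no overlap).
J27 starts before J26 ends → J26 and J27 overlap.
J25 starts before J26 ends → J26 and J25 overlap.
J25 starts before J27 ends → J27 and J25 overlap.

J23 & J26, J23 & J27, J25 & J26, J25 & J27, J26 & J27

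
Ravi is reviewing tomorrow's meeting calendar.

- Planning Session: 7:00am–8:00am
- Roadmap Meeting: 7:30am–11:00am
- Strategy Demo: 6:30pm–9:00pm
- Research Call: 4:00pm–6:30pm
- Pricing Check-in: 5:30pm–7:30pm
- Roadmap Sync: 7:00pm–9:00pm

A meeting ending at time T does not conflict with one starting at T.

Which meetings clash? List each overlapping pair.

Planning Session & Roadmap Meeting, Pricing Check-in & Research Call, Pricing Check-in & Roadmap Sync, Pricing Check-in & Strategy Demo, Roadmap Sync & Strategy Demo

Sorted by start: Planning Session, Roadmap Meeting, Research Call, Pricing Check-in, Strategy Demo, Roadmap Sync.
Roadmap Meeting starts before Planning Session ends → Planning Session and Roadmap Meeting overlap.
Research Call starts after Planning Session ends, so nothing later overlaps Planning Session either.
Research Call starts after Roadmap Meeting ends, so nothing later overlaps Roadmap Meeting either.
Pricing Check-in starts before Research Call ends → Research Call and Pricing Check-in overlap.
Strategy Demo starts exactly when Research Call ends (back-to-back, no overlap), so nothing later overlaps Research Call either.
Strategy Demo starts before Pricing Check-in ends → Pricing Check-in and Strategy Demo overlap.
Roadmap Sync starts before Pricing Check-in ends → Pricing Check-in and Roadmap Sync overlap.
Roadmap Sync starts before Strategy Demo ends → Strategy Demo and Roadmap Sync overlap.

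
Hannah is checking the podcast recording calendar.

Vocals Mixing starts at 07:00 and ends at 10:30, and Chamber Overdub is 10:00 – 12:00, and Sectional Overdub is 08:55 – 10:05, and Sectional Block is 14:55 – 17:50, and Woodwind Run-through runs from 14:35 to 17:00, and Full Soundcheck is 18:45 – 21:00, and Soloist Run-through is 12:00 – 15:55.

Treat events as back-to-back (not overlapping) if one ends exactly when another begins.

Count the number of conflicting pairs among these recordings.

Two intervals overlap when each starts before the other ends.
Sorted by start: Vocals Mixing, Sectional Overdub, Chamber Overdub, Soloist Run-through, Woodwind Run-through, Sectional Block, Full Soundcheck.
Sectional Overdub starts before Vocals Mixing ends → Vocals Mixing and Sectional Overdub overlap.
Chamber Overdub starts before Vocals Mixing ends → Vocals Mixing and Chamber Overdub overlap.
Soloist Run-through starts after Vocals Mixing ends; Vocals Mixing is clear from here.
Chamber Overdub starts before Sectional Overdub ends → Sectional Overdub and Chamber Overdub overlap.
Soloist Run-through starts after Sectional Overdub ends; Sectional Overdub is clear from here.
Soloist Run-through starts exactly when Chamber Overdub ends (back-to-back, no overlap); Chamber Overdub is clear from here.
Woodwind Run-through starts before Soloist Run-through ends → Soloist Run-through and Woodwind Run-through overlap.
Sectional Block starts before Soloist Run-through ends → Soloist Run-through and Sectional Block overlap.
Full Soundcheck starts after Soloist Run-through ends.
Sectional Block starts before Woodwind Run-through ends → Woodwind Run-through and Sectional Block overlap.
Full Soundcheck starts after Woodwind Run-through ends.
Full Soundcheck starts after Sectional Block ends.
Overlapping pairs: Chamber Overdub & Sectional Overdub, Chamber Overdub & Vocals Mixing, Sectional Block & Soloist Run-through, Sectional Block & Woodwind Run-through, Sectional Overdub & Vocals Mixing, Soloist Run-through & Woodwind Run-through — 6 in total.

6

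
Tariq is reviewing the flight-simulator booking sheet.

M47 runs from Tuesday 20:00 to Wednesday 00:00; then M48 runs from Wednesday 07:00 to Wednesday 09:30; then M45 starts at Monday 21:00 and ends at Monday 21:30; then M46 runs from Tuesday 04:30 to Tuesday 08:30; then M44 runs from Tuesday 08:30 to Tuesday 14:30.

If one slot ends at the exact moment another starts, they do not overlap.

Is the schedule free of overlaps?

Yes

Sorted by start: M45, M46, M44, M47, M48.
M46 starts after M45 ends, so nothing later overlaps M45 either.
M44 starts exactly when M46 ends (back-to-back, no overlap), so nothing later overlaps M46 either.
M47 starts after M44 ends, so nothing later overlaps M44 either.
M48 starts after M47 ends.
Every pair is clear; the schedule has no overlaps.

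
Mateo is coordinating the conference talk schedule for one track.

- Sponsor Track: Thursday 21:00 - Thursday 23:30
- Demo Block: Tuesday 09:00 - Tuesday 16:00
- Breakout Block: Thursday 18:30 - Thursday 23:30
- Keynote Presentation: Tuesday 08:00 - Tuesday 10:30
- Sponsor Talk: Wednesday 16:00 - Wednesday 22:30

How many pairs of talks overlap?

Sorted by start: Keynote Presentation, Demo Block, Sponsor Talk, Breakout Block, Sponsor Track.
Demo Block starts before Keynote Presentation ends → Keynote Presentation and Demo Block overlap.
Sponsor Talk starts after Keynote Presentation ends, so nothing later overlaps Keynote Presentation either.
Sponsor Talk starts after Demo Block ends, so nothing later overlaps Demo Block either.
Breakout Block starts after Sponsor Talk ends, so nothing later overlaps Sponsor Talk either.
Sponsor Track starts before Breakout Block ends → Breakout Block and Sponsor Track overlap.
Overlapping pairs: Breakout Block & Sponsor Track, Demo Block & Keynote Presentation — 2 in total.

2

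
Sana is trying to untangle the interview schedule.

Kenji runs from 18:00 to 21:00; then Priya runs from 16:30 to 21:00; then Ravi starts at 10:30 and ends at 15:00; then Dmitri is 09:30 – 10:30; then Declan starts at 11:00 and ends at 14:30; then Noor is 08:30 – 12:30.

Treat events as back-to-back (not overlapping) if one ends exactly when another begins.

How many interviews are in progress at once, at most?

3

Walk through starts and ends in time order (an end at T is processed before a start at T):
08:30 start Noor → 1
09:30 start Dmitri → 2
10:30 end Dmitri → 1
10:30 start Ravi → 2
11:00 start Declan → 3
12:30 end Noor → 2
14:30 end Declan → 1
15:00 end Ravi → 0
16:30 start Priya → 1
18:00 start Kenji → 2
21:00 end Kenji → 1
21:00 end Priya → 0
Peak is 3, at 11:00 (Declan, Noor, Ravi).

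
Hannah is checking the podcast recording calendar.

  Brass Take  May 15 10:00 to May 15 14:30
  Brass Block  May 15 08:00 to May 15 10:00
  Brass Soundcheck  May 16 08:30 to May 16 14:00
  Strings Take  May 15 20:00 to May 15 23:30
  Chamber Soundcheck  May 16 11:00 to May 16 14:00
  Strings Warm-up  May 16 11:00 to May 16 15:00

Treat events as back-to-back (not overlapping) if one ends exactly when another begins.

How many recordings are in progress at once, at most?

Sweep the timeline, counting +1 at each start and −1 at each end (ends before starts at a tie):
May 15 08:00 start Brass Block → 1
May 15 10:00 end Brass Block → 0
May 15 10:00 start Brass Take → 1
May 15 14:30 end Brass Take → 0
May 15 20:00 start Strings Take → 1
May 15 23:30 end Strings Take → 0
May 16 08:30 start Brass Soundcheck → 1
May 16 11:00 start Chamber Soundcheck → 2
May 16 11:00 start Strings Warm-up → 3
May 16 14:00 end Brass Soundcheck → 2
May 16 14:00 end Chamber Soundcheck → 1
May 16 15:00 end Strings Warm-up → 0
Peak is 3, at May 16 11:00 (Brass Soundcheck, Chamber Soundcheck, Strings Warm-up).

3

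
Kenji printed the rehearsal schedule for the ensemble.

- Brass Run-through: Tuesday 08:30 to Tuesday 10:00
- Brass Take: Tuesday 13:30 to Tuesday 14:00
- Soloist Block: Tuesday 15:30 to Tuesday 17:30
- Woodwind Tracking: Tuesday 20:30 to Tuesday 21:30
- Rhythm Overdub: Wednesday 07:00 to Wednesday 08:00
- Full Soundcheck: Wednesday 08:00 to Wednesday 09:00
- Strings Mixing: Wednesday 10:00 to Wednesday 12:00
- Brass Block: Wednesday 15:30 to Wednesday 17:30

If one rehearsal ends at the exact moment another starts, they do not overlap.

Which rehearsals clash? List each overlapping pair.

no conflicts

Check each pair: they overlap iff neither finishes before the other starts.
Sorted by start: Brass Run-through, Brass Take, Soloist Block, Woodwind Tracking, Rhythm Overdub, Full Soundcheck, Strings Mixing, Brass Block.
Brass Take starts after Brass Run-through ends — done with Brass Run-through.
Soloist Block starts after Brass Take ends — done with Brass Take.
Woodwind Tracking starts after Soloist Block ends — done with Soloist Block.
Rhythm Overdub starts after Woodwind Tracking ends — done with Woodwind Tracking.
Full Soundcheck starts exactly when Rhythm Overdub ends (back-to-back, no overlap) — done with Rhythm Overdub.
Strings Mixing starts after Full Soundcheck ends — done with Full Soundcheck.
Brass Block starts after Strings Mixing ends.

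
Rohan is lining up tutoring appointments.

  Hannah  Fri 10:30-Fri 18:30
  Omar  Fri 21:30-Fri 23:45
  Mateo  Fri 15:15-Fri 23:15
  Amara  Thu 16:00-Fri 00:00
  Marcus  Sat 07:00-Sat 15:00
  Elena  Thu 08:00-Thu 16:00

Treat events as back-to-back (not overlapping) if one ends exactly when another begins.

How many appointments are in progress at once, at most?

2

Walk through starts and ends in time order (an end at T is processed before a start at T):
Thu 08:00 start Elena → 1
Thu 16:00 end Elena → 0
Thu 16:00 start Amara → 1
Fri 00:00 end Amara → 0
Fri 10:30 start Hannah → 1
Fri 15:15 start Mateo → 2
Fri 18:30 end Hannah → 1
Fri 21:30 start Omar → 2
Fri 23:15 end Mateo → 1
Fri 23:45 end Omar → 0
Sat 07:00 start Marcus → 1
Sat 15:00 end Marcus → 0
Peak is 2, at Fri 15:15 (Hannah, Mateo).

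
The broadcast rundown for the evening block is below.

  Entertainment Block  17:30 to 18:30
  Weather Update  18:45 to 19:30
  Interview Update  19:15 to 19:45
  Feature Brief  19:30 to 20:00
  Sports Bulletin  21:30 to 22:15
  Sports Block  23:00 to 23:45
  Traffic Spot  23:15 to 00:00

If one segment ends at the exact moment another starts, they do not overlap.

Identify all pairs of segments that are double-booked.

Two intervals overlap when each starts before the other ends.
Sorted by start: Entertainment Block, Weather Update, Interview Update, Feature Brief, Sports Bulletin, Sports Block, Traffic Spot.
Weather Update starts after Entertainment Block ends — done with Entertainment Block.
Interview Update starts before Weather Update ends → Weather Update and Interview Update overlap.
Feature Brief starts exactly when Weather Update ends (back-to-back, no overlap) — done with Weather Update.
Feature Brief starts before Interview Update ends → Interview Update and Feature Brief overlap.
Sports Bulletin starts after Interview Update ends — done with Interview Update.
Sports Bulletin starts after Feature Brief ends — done with Feature Brief.
Sports Block starts after Sports Bulletin ends — done with Sports Bulletin.
Traffic Spot starts before Sports Block ends → Sports Block and Traffic Spot overlap.

Feature Brief & Interview Update, Interview Update & Weather Update, Sports Block & Traffic Spot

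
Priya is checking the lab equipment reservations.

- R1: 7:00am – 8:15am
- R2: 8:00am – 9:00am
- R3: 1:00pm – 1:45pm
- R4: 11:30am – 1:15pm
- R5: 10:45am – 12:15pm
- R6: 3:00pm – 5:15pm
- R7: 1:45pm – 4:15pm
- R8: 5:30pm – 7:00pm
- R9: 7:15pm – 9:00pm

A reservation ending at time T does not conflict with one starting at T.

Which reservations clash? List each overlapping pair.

R1 & R2, R3 & R4, R4 & R5, R6 & R7

Sorted by start: R1, R2, R5, R4, R3, R7, R6, R8, R9.
R2 starts before R1 ends → R1 and R2 overlap.
R5 starts after R1 ends, so R1 has no further overlaps.
R5 starts after R2 ends, so R2 has no further overlaps.
R4 starts before R5 ends → R5 and R4 overlap.
R3 starts after R5 ends, so R5 has no further overlaps.
R3 starts before R4 ends → R4 and R3 overlap.
R7 starts after R4 ends, so R4 has no further overlaps.
R7 starts exactly when R3 ends (back-to-back, no overlap), so R3 has no further overlaps.
R6 starts before R7 ends → R7 and R6 overlap.
R8 starts after R7 ends, so R7 has no further overlaps.
R8 starts after R6 ends, so R6 has no further overlaps.
R9 starts after R8 ends.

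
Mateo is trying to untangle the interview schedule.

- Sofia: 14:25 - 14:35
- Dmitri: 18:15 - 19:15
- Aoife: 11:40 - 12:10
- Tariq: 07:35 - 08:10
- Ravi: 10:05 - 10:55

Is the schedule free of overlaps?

Sorted by start: Tariq, Ravi, Aoife, Sofia, Dmitri.
Ravi starts after Tariq ends, so Tariq has no further overlaps.
Aoife starts after Ravi ends, so Ravi has no further overlaps.
Sofia starts after Aoife ends, so Aoife has no further overlaps.
Dmitri starts after Sofia ends.
Every pair is clear; the schedule has no overlaps.

Yes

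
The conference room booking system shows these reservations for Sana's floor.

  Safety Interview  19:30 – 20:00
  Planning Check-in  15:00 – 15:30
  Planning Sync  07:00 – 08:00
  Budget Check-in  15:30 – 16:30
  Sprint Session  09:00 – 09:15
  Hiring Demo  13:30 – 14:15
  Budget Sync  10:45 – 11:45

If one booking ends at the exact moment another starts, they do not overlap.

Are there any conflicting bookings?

Sorted by start: Planning Sync, Sprint Session, Budget Sync, Hiring Demo, Planning Check-in, Budget Check-in, Safety Interview.
Sprint Session starts after Planning Sync ends, so nothing later overlaps Planning Sync either.
Budget Sync starts after Sprint Session ends, so nothing later overlaps Sprint Session either.
Hiring Demo starts after Budget Sync ends, so nothing later overlaps Budget Sync either.
Planning Check-in starts after Hiring Demo ends, so nothing later overlaps Hiring Demo either.
Budget Check-in starts exactly when Planning Check-in ends (back-to-back, no overlap), so nothing later overlaps Planning Check-in either.
Safety Interview starts after Budget Check-in ends.
Every pair is clear; the schedule has no overlaps.

No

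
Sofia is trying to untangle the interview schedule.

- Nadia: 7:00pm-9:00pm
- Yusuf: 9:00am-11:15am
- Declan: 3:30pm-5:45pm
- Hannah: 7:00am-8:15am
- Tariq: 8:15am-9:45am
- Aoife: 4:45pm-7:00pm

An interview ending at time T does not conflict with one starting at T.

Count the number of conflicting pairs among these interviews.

Sorted by start: Hannah, Tariq, Yusuf, Declan, Aoife, Nadia.
Tariq starts exactly when Hannah ends (back-to-back, no overlap), so Hannah has no further overlaps.
Yusuf starts before Tariq ends → Tariq and Yusuf overlap.
Declan starts after Tariq ends, so Tariq has no further overlaps.
Declan starts after Yusuf ends, so Yusuf has no further overlaps.
Aoife starts before Declan ends → Declan and Aoife overlap.
Nadia starts after Declan ends.
Nadia starts exactly when Aoife ends (back-to-back, no overlap).
Overlapping pairs: Aoife & Declan, Tariq & Yusuf — 2 in total.

2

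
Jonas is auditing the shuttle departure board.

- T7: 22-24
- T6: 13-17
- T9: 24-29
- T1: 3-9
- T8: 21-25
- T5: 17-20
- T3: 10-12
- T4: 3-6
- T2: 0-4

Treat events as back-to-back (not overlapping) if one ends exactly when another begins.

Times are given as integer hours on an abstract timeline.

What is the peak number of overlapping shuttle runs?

3

Walk through starts and ends in time order (an end at T is processed before a start at T):
0 start T2 → 1
3 start T1 → 2
3 start T4 → 3
4 end T2 → 2
6 end T4 → 1
9 end T1 → 0
10 start T3 → 1
12 end T3 → 0
13 start T6 → 1
17 end T6 → 0
17 start T5 → 1
20 end T5 → 0
21 start T8 → 1
22 start T7 → 2
24 end T7 → 1
24 start T9 → 2
25 end T8 → 1
29 end T9 → 0
Peak is 3, at 3 (T1, T2, T4).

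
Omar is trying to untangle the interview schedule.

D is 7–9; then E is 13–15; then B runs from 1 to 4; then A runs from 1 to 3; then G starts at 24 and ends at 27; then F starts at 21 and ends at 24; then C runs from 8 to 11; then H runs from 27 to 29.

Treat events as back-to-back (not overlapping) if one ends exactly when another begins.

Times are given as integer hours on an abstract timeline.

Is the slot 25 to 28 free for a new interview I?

No — it overlaps G, H

A: ends 3 at or before I starts 25 → clear.
B: ends 4 at or before I starts 25 → clear.
D: ends 9 at or before I starts 25 → clear.
C: ends 11 at or before I starts 25 → clear.
E: ends 15 at or before I starts 25 → clear.
F: ends 24 at or before I starts 25 → clear.
G: starts 24 before I ends 28, and ends 27 after I starts 25 → overlap.
H: starts 27 before I ends 28, and ends 29 after I starts 25 → overlap.
I overlaps G, H.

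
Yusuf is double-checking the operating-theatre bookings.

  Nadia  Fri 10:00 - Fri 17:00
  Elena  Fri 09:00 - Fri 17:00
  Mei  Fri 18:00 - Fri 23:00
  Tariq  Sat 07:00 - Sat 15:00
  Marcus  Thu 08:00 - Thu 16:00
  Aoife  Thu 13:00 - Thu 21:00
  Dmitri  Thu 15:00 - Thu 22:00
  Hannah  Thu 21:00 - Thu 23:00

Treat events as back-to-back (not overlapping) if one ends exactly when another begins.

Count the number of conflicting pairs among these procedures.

Check each pair: they overlap iff neither finishes before the other starts.
Sorted by start: Marcus, Aoife, Dmitri, Hannah, Elena, Nadia, Mei, Tariq.
Aoife starts before Marcus ends → Marcus and Aoife overlap.
Dmitri starts before Marcus ends → Marcus and Dmitri overlap.
Hannah starts after Marcus ends, so nothing later overlaps Marcus either.
Dmitri starts before Aoife ends → Aoife and Dmitri overlap.
Hannah starts exactly when Aoife ends (back-to-back, no overlap), so nothing later overlaps Aoife either.
Hannah starts before Dmitri ends → Dmitri and Hannah overlap.
Elena starts after Dmitri ends, so nothing later overlaps Dmitri either.
Elena starts after Hannah ends, so nothing later overlaps Hannah either.
Nadia starts before Elena ends → Elena and Nadia overlap.
Mei starts after Elena ends, so nothing later overlaps Elena either.
Mei starts after Nadia ends, so nothing later overlaps Nadia either.
Tariq starts after Mei ends.
Overlapping pairs: Aoife & Dmitri, Aoife & Marcus, Dmitri & Hannah, Dmitri & Marcus, Elena & Nadia — 5 in total.

5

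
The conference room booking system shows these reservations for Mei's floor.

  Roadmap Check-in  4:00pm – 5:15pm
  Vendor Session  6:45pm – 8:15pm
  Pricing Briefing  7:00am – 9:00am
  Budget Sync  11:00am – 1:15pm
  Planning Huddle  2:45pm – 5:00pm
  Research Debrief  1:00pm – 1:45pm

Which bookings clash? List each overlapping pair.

Budget Sync & Research Debrief, Planning Huddle & Roadmap Check-in

Sorted by start: Pricing Briefing, Budget Sync, Research Debrief, Planning Huddle, Roadmap Check-in, Vendor Session.
Budget Sync starts after Pricing Briefing ends, so Pricing Briefing has no further overlaps.
Research Debrief starts before Budget Sync ends → Budget Sync and Research Debrief overlap.
Planning Huddle starts after Budget Sync ends, so Budget Sync has no further overlaps.
Planning Huddle starts after Research Debrief ends, so Research Debrief has no further overlaps.
Roadmap Check-in starts before Planning Huddle ends → Planning Huddle and Roadmap Check-in overlap.
Vendor Session starts after Planning Huddle ends.
Vendor Session starts after Roadmap Check-in ends.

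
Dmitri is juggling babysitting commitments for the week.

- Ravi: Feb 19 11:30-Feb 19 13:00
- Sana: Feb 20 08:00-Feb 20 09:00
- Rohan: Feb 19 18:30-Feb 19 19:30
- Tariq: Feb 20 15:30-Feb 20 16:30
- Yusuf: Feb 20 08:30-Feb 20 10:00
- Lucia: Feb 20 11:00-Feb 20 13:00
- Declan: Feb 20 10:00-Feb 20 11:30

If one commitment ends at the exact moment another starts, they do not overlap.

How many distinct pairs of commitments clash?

2

Sorted by start: Ravi, Rohan, Sana, Yusuf, Declan, Lucia, Tariq.
Rohan starts after Ravi ends; Ravi is clear from here.
Sana starts after Rohan ends; Rohan is clear from here.
Yusuf starts before Sana ends → Sana and Yusuf overlap.
Declan starts after Sana ends; Sana is clear from here.
Declan starts exactly when Yusuf ends (back-to-back, no overlap); Yusuf is clear from here.
Lucia starts before Declan ends → Declan and Lucia overlap.
Tariq starts after Declan ends.
Tariq starts after Lucia ends.
Overlapping pairs: Declan & Lucia, Sana & Yusuf — 2 in total.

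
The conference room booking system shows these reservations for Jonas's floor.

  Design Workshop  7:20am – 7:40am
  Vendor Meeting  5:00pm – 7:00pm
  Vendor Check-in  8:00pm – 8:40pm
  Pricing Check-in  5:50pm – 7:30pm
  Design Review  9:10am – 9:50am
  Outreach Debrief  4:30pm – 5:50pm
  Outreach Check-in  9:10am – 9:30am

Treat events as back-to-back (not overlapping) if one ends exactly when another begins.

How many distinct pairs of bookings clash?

3

Check each pair: they overlap iff neither finishes before the other starts.
Sorted by start: Design Workshop, Outreach Check-in, Design Review, Outreach Debrief, Vendor Meeting, Pricing Check-in, Vendor Check-in.
Outreach Check-in starts after Design Workshop ends, so Design Workshop has no further overlaps.
Design Review starts before Outreach Check-in ends → Outreach Check-in and Design Review overlap.
Outreach Debrief starts after Outreach Check-in ends, so Outreach Check-in has no further overlaps.
Outreach Debrief starts after Design Review ends, so Design Review has no further overlaps.
Vendor Meeting starts before Outreach Debrief ends → Outreach Debrief and Vendor Meeting overlap.
Pricing Check-in starts exactly when Outreach Debrief ends (back-to-back, no overlap), so Outreach Debrief has no further overlaps.
Pricing Check-in starts before Vendor Meeting ends → Vendor Meeting and Pricing Check-in overlap.
Vendor Check-in starts after Vendor Meeting ends.
Vendor Check-in starts after Pricing Check-in ends.
Overlapping pairs: Design Review & Outreach Check-in, Outreach Debrief & Vendor Meeting, Pricing Check-in & Vendor Meeting — 3 in total.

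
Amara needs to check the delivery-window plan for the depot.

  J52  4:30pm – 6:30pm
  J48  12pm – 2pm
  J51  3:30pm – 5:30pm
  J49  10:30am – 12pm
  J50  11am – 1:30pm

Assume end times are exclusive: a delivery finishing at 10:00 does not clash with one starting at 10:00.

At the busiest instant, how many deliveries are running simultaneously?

2

Sweep the timeline, counting +1 at each start and −1 at each end (ends before starts at a tie):
10:30am start J49 → 1
11am start J50 → 2
12pm end J49 → 1
12pm start J48 → 2
1:30pm end J50 → 1
2pm end J48 → 0
3:30pm start J51 → 1
4:30pm start J52 → 2
5:30pm end J51 → 1
6:30pm end J52 → 0
Peak is 2, at 11am (J49, J50).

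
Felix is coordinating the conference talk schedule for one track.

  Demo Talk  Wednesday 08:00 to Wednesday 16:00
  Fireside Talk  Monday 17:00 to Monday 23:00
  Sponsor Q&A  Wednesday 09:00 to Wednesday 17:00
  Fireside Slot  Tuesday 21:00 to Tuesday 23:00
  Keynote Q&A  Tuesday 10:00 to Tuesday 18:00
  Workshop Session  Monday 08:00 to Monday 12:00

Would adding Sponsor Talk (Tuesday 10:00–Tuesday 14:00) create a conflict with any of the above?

Yes — it overlaps Keynote Q&A

Workshop Session: ends Monday 12:00 at or before Sponsor Talk starts Tuesday 10:00 → clear.
Fireside Talk: ends Monday 23:00 at or before Sponsor Talk starts Tuesday 10:00 → clear.
Keynote Q&A: starts Tuesday 10:00 before Sponsor Talk ends Tuesday 14:00, and ends Tuesday 18:00 after Sponsor Talk starts Tuesday 10:00 → overlap.
Fireside Slot: starts Tuesday 21:00 at or after Sponsor Talk ends Tuesday 14:00 → clear.
Demo Talk: starts Wednesday 08:00 at or after Sponsor Talk ends Tuesday 14:00 → clear.
Sponsor Q&A: starts Wednesday 09:00 at or after Sponsor Talk ends Tuesday 14:00 → clear.
Sponsor Talk overlaps Keynote Q&A.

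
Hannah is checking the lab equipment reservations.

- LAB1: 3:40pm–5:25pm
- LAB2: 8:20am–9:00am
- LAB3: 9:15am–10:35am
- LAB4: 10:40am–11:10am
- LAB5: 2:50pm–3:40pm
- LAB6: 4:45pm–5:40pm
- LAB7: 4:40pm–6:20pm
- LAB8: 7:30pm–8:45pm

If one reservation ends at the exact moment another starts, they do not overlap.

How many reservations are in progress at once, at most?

Sort all start/end points and keep a running count:
8:20am start LAB2 → 1
9:00am end LAB2 → 0
9:15am start LAB3 → 1
10:35am end LAB3 → 0
10:40am start LAB4 → 1
11:10am end LAB4 → 0
2:50pm start LAB5 → 1
3:40pm end LAB5 → 0
3:40pm start LAB1 → 1
4:40pm start LAB7 → 2
4:45pm start LAB6 → 3
5:25pm end LAB1 → 2
5:40pm end LAB6 → 1
6:20pm end LAB7 → 0
7:30pm start LAB8 → 1
8:45pm end LAB8 → 0
Peak is 3, at 4:45pm (LAB1, LAB6, LAB7).

3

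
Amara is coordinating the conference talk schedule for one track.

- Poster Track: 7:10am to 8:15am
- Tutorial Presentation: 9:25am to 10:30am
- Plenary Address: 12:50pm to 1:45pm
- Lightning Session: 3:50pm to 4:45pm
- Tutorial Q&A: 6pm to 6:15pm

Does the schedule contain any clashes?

No

Sorted by start: Poster Track, Tutorial Presentation, Plenary Address, Lightning Session, Tutorial Q&A.
Tutorial Presentation starts after Poster Track ends, so Poster Track has no further overlaps.
Plenary Address starts after Tutorial Presentation ends, so Tutorial Presentation has no further overlaps.
Lightning Session starts after Plenary Address ends, so Plenary Address has no further overlaps.
Tutorial Q&A starts after Lightning Session ends.
Every pair is clear; the schedule has no overlaps.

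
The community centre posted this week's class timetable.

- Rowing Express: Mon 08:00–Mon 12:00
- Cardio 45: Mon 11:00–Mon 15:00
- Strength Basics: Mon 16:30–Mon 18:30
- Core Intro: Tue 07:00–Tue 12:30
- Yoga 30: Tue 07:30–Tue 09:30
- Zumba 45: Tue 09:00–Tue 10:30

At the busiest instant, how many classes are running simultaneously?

Sort all start/end points and keep a running count:
Mon 08:00 start Rowing Express → 1
Mon 11:00 start Cardio 45 → 2
Mon 12:00 end Rowing Express → 1
Mon 15:00 end Cardio 45 → 0
Mon 16:30 start Strength Basics → 1
Mon 18:30 end Strength Basics → 0
Tue 07:00 start Core Intro → 1
Tue 07:30 start Yoga 30 → 2
Tue 09:00 start Zumba 45 → 3
Tue 09:30 end Yoga 30 → 2
Tue 10:30 end Zumba 45 → 1
Tue 12:30 end Core Intro → 0
Peak is 3, at Tue 09:00 (Core Intro, Yoga 30, Zumba 45).

3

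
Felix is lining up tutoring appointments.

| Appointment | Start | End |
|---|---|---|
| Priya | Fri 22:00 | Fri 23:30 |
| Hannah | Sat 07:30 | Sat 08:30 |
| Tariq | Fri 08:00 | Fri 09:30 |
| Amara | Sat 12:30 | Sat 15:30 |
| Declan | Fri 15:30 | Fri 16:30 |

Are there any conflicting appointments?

Two intervals overlap when each starts before the other ends.
Sorted by start: Tariq, Declan, Priya, Hannah, Amara.
Declan starts after Tariq ends, so nothing later overlaps Tariq either.
Priya starts after Declan ends, so nothing later overlaps Declan either.
Hannah starts after Priya ends, so nothing later overlaps Priya either.
Amara starts after Hannah ends.
Every pair is clear; the schedule has no overlaps.

No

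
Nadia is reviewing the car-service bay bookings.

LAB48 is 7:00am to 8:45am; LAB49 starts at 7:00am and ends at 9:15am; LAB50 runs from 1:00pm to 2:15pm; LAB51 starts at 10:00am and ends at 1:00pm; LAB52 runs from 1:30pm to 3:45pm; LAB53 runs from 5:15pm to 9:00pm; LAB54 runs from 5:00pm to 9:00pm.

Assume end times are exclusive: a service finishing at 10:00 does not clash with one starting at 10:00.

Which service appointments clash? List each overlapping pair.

Sorted by start: LAB48, LAB49, LAB51, LAB50, LAB52, LAB54, LAB53.
LAB49 starts before LAB48 ends → LAB48 and LAB49 overlap.
LAB51 starts after LAB48 ends, so LAB48 has no further overlaps.
LAB51 starts after LAB49 ends, so LAB49 has no further overlaps.
LAB50 starts exactly when LAB51 ends (back-to-back, no overlap), so LAB51 has no further overlaps.
LAB52 starts before LAB50 ends → LAB50 and LAB52 overlap.
LAB54 starts after LAB50 ends, so LAB50 has no further overlaps.
LAB54 starts after LAB52 ends, so LAB52 has no further overlaps.
LAB53 starts before LAB54 ends → LAB54 and LAB53 overlap.

LAB48 & LAB49, LAB50 & LAB52, LAB53 & LAB54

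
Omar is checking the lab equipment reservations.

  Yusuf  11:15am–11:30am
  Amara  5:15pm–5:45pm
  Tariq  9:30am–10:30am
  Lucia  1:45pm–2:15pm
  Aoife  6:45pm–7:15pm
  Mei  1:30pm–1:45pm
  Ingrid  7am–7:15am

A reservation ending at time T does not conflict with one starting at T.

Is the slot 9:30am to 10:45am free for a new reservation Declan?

No — it overlaps Tariq

Ingrid: ends 7:15am at or before Declan starts 9:30am → clear.
Tariq: starts 9:30am before Declan ends 10:45am, and ends 10:30am after Declan starts 9:30am → overlap.
Yusuf: starts 11:15am at or after Declan ends 10:45am → clear.
Mei: starts 1:30pm at or after Declan ends 10:45am → clear.
Lucia: starts 1:45pm at or after Declan ends 10:45am → clear.
Amara: starts 5:15pm at or after Declan ends 10:45am → clear.
Aoife: starts 6:45pm at or after Declan ends 10:45am → clear.
Declan overlaps Tariq.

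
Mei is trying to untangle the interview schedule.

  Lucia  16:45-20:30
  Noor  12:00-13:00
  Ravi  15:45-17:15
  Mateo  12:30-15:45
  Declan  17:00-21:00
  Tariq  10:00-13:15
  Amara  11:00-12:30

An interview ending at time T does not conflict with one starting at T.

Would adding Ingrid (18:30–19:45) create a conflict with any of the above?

Yes — it overlaps Declan, Lucia

Tariq: ends 13:15 at or before Ingrid starts 18:30 → clear.
Amara: ends 12:30 at or before Ingrid starts 18:30 → clear.
Noor: ends 13:00 at or before Ingrid starts 18:30 → clear.
Mateo: ends 15:45 at or before Ingrid starts 18:30 → clear.
Ravi: ends 17:15 at or before Ingrid starts 18:30 → clear.
Lucia: starts 16:45 before Ingrid ends 19:45, and ends 20:30 after Ingrid starts 18:30 → overlap.
Declan: starts 17:00 before Ingrid ends 19:45, and ends 21:00 after Ingrid starts 18:30 → overlap.
Ingrid overlaps Lucia, Declan.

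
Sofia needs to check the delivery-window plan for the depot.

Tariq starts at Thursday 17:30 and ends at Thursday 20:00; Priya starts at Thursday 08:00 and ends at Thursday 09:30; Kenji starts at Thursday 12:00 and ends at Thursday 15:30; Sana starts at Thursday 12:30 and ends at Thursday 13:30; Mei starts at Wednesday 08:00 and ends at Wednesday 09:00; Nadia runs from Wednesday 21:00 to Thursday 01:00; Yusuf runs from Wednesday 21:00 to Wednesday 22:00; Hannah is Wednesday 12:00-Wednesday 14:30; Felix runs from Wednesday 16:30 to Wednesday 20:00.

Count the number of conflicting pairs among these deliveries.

Two intervals overlap when each starts before the other ends.
Sorted by start: Mei, Hannah, Felix, Yusuf, Nadia, Priya, Kenji, Sana, Tariq.
Hannah starts after Mei ends, so Mei has no further overlaps.
Felix starts after Hannah ends, so Hannah has no further overlaps.
Yusuf starts after Felix ends, so Felix has no further overlaps.
Nadia starts before Yusuf ends → Yusuf and Nadia overlap.
Priya starts after Yusuf ends, so Yusuf has no further overlaps.
Priya starts after Nadia ends, so Nadia has no further overlaps.
Kenji starts after Priya ends, so Priya has no further overlaps.
Sana starts before Kenji ends → Kenji and Sana overlap.
Tariq starts after Kenji ends.
Tariq starts after Sana ends.
Overlapping pairs: Kenji & Sana, Nadia & Yusuf — 2 in total.

2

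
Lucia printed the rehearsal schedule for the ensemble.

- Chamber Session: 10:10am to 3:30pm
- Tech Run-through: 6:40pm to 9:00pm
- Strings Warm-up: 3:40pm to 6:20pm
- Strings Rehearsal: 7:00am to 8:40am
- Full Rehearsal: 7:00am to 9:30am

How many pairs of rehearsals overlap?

1

Sorted by start: Full Rehearsal, Strings Rehearsal, Chamber Session, Strings Warm-up, Tech Run-through.
Strings Rehearsal starts before Full Rehearsal ends → Full Rehearsal and Strings Rehearsal overlap.
Chamber Session starts after Full Rehearsal ends, so Full Rehearsal has no further overlaps.
Chamber Session starts after Strings Rehearsal ends, so Strings Rehearsal has no further overlaps.
Strings Warm-up starts after Chamber Session ends, so Chamber Session has no further overlaps.
Tech Run-through starts after Strings Warm-up ends.
Overlapping pairs: Full Rehearsal & Strings Rehearsal — 1 in total.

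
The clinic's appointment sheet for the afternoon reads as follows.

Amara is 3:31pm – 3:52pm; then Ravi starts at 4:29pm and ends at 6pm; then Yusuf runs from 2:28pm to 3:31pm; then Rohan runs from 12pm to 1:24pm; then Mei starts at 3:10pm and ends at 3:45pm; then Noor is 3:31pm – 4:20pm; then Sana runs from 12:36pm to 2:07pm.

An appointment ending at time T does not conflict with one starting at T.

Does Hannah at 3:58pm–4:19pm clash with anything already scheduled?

Yes — it overlaps Noor

Rohan: ends 1:24pm at or before Hannah starts 3:58pm → clear.
Sana: ends 2:07pm at or before Hannah starts 3:58pm → clear.
Yusuf: ends 3:31pm at or before Hannah starts 3:58pm → clear.
Mei: ends 3:45pm at or before Hannah starts 3:58pm → clear.
Noor: starts 3:31pm before Hannah ends 4:19pm, and ends 4:20pm after Hannah starts 3:58pm → overlap.
Amara: ends 3:52pm at or before Hannah starts 3:58pm → clear.
Ravi: starts 4:29pm at or after Hannah ends 4:19pm → clear.
Hannah overlaps Noor.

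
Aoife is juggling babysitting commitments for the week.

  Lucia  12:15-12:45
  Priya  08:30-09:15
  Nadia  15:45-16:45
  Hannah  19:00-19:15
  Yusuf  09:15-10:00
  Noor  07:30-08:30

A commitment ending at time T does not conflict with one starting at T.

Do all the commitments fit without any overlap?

Check each pair: they overlap iff neither finishes before the other starts.
Sorted by start: Noor, Priya, Yusuf, Lucia, Nadia, Hannah.
Priya starts exactly when Noor ends (back-to-back, no overlap), so Noor has no further overlaps.
Yusuf starts exactly when Priya ends (back-to-back, no overlap), so Priya has no further overlaps.
Lucia starts after Yusuf ends, so Yusuf has no further overlaps.
Nadia starts after Lucia ends, so Lucia has no further overlaps.
Hannah starts after Nadia ends.
Every pair is clear; the schedule has no overlaps.

Yes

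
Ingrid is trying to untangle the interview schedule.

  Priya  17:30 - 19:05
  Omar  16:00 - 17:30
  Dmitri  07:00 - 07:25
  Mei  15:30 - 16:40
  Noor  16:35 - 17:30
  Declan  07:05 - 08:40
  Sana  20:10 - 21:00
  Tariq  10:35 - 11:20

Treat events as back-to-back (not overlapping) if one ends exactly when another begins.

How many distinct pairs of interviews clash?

Sorted by start: Dmitri, Declan, Tariq, Mei, Omar, Noor, Priya, Sana.
Declan starts before Dmitri ends → Dmitri and Declan overlap.
Tariq starts after Dmitri ends — done with Dmitri.
Tariq starts after Declan ends — done with Declan.
Mei starts after Tariq ends — done with Tariq.
Omar starts before Mei ends → Mei and Omar overlap.
Noor starts before Mei ends → Mei and Noor overlap.
Priya starts after Mei ends — done with Mei.
Noor starts before Omar ends → Omar and Noor overlap.
Priya starts exactly when Omar ends (back-to-back, no overlap) — done with Omar.
Priya starts exactly when Noor ends (back-to-back, no overlap) — done with Noor.
Sana starts after Priya ends.
Overlapping pairs: Declan & Dmitri, Mei & Noor, Mei & Omar, Noor & Omar — 4 in total.

4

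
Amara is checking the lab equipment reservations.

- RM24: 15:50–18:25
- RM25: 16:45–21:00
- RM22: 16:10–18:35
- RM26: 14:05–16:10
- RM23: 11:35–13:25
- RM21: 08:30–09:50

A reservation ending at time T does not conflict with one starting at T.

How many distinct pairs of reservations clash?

Two intervals overlap when each starts before the other ends.
Sorted by start: RM21, RM23, RM26, RM24, RM22, RM25.
RM23 starts after RM21 ends; RM21 is clear from here.
RM26 starts after RM23 ends; RM23 is clear from here.
RM24 starts before RM26 ends → RM26 and RM24 overlap.
RM22 starts exactly when RM26 ends (back-to-back, no overlap); RM26 is clear from here.
RM22 starts before RM24 ends → RM24 and RM22 overlap.
RM25 starts before RM24 ends → RM24 and RM25 overlap.
RM25 starts before RM22 ends → RM22 and RM25 overlap.
Overlapping pairs: RM22 & RM24, RM22 & RM25, RM24 & RM25, RM24 & RM26 — 4 in total.

4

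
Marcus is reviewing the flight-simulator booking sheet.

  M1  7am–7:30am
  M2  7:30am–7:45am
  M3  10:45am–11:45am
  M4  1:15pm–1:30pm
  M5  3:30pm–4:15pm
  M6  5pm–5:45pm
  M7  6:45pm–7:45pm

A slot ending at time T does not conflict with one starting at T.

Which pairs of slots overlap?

Sorted by start: M1, M2, M3, M4, M5, M6, M7.
M2 starts exactly when M1 ends (back-to-back, no overlap), so M1 has no further overlaps.
M3 starts after M2 ends, so M2 has no further overlaps.
M4 starts after M3 ends, so M3 has no further overlaps.
M5 starts after M4 ends, so M4 has no further overlaps.
M6 starts after M5 ends, so M5 has no further overlaps.
M7 starts after M6 ends.

no conflicts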